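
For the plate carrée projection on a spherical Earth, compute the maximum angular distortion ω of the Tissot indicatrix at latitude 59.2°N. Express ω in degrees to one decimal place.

In the plate carrée (x = Rλ, y = Rφ), meridians are true-scale (h = 1) and parallels are stretched by k = sec φ.
At 59.2°: h = 1.000, k = 1.953; principal scales a = 1.953, b = 1.000.
sin(ω/2) = (a − b)/(a + b) = 0.9530/2.953 = 0.3227, so ω = 2 arcsin(0.3227) ≈ 37.7°.

37.7°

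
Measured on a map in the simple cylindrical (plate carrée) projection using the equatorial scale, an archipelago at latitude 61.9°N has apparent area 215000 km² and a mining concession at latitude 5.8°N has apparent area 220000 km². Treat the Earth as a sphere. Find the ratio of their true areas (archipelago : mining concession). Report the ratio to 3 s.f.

0.463

On the plate carrée, areal scale = h·k = 1 × sec φ, so true area = apparent × cos φ.
True area of archipelago: 215000 × cos(61.9°) = 215000 × 0.4710 = 101300 km².
True area of mining concession: 220000 × cos(5.8°) = 220000 × 0.9949 = 218900 km².
Ratio = 101300 / 218900 ≈ 0.463.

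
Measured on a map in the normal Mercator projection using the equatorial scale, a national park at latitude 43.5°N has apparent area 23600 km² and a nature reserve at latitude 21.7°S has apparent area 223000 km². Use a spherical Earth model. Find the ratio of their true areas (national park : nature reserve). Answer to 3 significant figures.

On Mercator the areal scale is sec²φ, so true area = apparent × cos²φ.
True area of national park: 23600 × cos²(43.5°) = 23600 × 0.5262 = 12420 km².
True area of nature reserve: 223000 × cos²(21.7°) = 223000 × 0.8633 = 192500 km².
Ratio = 12420 / 192500 ≈ 0.0645.

0.0645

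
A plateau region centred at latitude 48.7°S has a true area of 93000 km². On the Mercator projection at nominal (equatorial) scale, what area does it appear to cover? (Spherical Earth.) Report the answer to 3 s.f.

213000 km²

The Mercator projection is conformal; its linear scale factor is the same in every direction and equals sec φ = 1/cos φ.
Areal scale = k² = sec²φ = 1/cos²(48.7°) = 1/0.6600² = 2.296.
Apparent area = 93000 × 2.296 ≈ 213000 km².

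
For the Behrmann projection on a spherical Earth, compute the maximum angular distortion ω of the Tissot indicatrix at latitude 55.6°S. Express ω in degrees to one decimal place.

47.5°

Behrmann is a cylindrical equal-area projection with standard parallels at ±30°. A cylindrical equal-area projection with standard parallel φ₀ has meridian scale h = cos φ / cos φ₀ and parallel scale k = cos φ₀ / cos φ (so areas are preserved, h·k = 1).
At 55.6°: h = 0.6524, k = 1.533; principal scales a = 1.533, b = 0.6524.
sin(ω/2) = (a − b)/(a + b) = 0.8805/2.185 = 0.4029, so ω = 2 arcsin(0.4029) ≈ 47.5°.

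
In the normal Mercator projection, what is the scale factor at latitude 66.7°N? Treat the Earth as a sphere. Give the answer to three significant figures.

The Mercator projection is conformal; its linear scale factor is the same in every direction and equals sec φ = 1/cos φ.
k = 1/cos 66.7° = 1/0.3955 = 2.528.

2.53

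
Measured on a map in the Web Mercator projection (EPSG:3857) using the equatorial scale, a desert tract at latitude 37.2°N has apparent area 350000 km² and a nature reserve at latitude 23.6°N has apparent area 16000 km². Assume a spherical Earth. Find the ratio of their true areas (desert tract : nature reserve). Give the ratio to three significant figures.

16.5

On Mercator the areal scale is sec²φ, so true area = apparent × cos²φ.
True area of desert tract: 350000 × cos²(37.2°) = 350000 × 0.6345 = 222100 km².
True area of nature reserve: 16000 × cos²(23.6°) = 16000 × 0.8397 = 13440 km².
Ratio = 222100 / 13440 ≈ 16.5.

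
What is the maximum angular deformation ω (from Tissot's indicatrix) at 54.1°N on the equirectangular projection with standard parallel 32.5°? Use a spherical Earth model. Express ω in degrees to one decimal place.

20.7°

In the equirectangular projection with standard parallel φ₀ = 32.5° (x = Rλ cos φ₀, y = Rφ), meridians are true-scale (h = 1) and the parallel scale is k = cos φ₀ / cos φ.
At 54.1°: h = 1.000, k = 1.438; principal scales a = 1.438, b = 1.000.
sin(ω/2) = (a − b)/(a + b) = 0.4383/2.438 = 0.1798, so ω = 2 arcsin(0.1798) ≈ 20.7°.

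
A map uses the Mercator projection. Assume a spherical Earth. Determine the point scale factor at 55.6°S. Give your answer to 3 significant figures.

For Mercator, h = k = sec φ (a conformal cylindrical projection has a single point scale, 1/cos φ).
k = 1/cos 55.6° = 1/0.5650 = 1.770.

1.77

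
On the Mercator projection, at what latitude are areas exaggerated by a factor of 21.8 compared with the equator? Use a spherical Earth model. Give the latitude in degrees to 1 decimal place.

77.6°

Mercator areal scale is sec²φ.
sec²φ = 21.8  ⇒  cos²φ = 0.04587  ⇒  cos φ = 0.2142.
φ = arccos(0.2142) ≈ 77.6°.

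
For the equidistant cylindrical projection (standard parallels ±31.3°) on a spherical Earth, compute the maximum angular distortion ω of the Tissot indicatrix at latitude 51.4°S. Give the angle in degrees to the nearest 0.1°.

17.9°

In the equirectangular projection with standard parallel φ₀ = 31.3° (x = Rλ cos φ₀, y = Rφ), meridians are true-scale (h = 1) and the parallel scale is k = cos φ₀ / cos φ.
At 51.4°: h = 1.000, k = 1.370; principal scales a = 1.370, b = 1.000.
sin(ω/2) = (a − b)/(a + b) = 0.3696/2.370 = 0.1560, so ω = 2 arcsin(0.1560) ≈ 17.9°.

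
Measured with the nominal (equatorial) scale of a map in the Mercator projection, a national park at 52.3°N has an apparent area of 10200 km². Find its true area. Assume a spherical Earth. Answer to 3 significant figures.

3810 km²

Mercator is conformal, so the point scale is isotropic: h = k = sec φ = 1/cos φ.
Areal scale = k² = sec²φ = 1/cos²(52.3°) = 1/0.6115² = 2.674.
True area = apparent / (areal scale) = 10200 / 2.674 ≈ 3810 km².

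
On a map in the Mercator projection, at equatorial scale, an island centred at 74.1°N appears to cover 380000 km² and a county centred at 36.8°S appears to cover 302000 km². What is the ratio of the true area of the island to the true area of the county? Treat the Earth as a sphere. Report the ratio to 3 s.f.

0.147

Since Mercator area scale is 1/cos²φ, the true area equals the apparent area multiplied by cos²φ.
True area of island: 380000 × cos²(74.1°) = 380000 × 0.07505 = 28520 km².
True area of county: 302000 × cos²(36.8°) = 302000 × 0.6412 = 193600 km².
Ratio = 28520 / 193600 ≈ 0.147.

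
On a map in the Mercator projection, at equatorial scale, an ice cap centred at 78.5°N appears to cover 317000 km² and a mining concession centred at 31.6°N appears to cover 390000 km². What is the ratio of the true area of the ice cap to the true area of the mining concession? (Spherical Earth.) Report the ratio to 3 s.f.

Mercator's areal exaggeration is sec²φ; hence true area = (apparent area) · cos²φ.
True area of ice cap: 317000 × cos²(78.5°) = 317000 × 0.03975 = 12600 km².
True area of mining concession: 390000 × cos²(31.6°) = 390000 × 0.7254 = 282900 km².
Ratio = 12600 / 282900 ≈ 0.0445.

0.0445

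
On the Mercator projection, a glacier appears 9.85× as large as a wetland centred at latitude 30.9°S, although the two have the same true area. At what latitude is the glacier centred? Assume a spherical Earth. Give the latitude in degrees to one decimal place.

74.1°

On Mercator, (apparent₁)/(apparent₂) = sec²φ₁ / sec²φ₂ when true areas are equal.
cos²φ₂ / cos²φ₁ = 9.85  ⇒  cos φ₁ = cos 30.9° / √9.85 = 0.8581/3.138 = 0.2734.
φ₁ = arccos(0.2734) ≈ 74.1°.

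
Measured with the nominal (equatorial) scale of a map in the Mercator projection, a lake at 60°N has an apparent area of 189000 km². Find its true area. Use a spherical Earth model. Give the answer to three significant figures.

For Mercator, h = k = sec φ (a conformal cylindrical projection has a single point scale, 1/cos φ).
Areal scale = k² = sec²φ = 1/cos²(60°) = 1/0.5000² = 4.000.
True area = apparent / (areal scale) = 189000 / 4.000 ≈ 47300 km².

47300 km²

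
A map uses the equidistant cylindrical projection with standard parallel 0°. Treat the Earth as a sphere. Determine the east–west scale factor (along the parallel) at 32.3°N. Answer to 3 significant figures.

In the plate carrée (x = Rλ, y = Rφ), meridians are true-scale (h = 1) and parallels are stretched by k = sec φ.
k = 1/cos 32.3° = 1/0.8453 = 1.183.

1.18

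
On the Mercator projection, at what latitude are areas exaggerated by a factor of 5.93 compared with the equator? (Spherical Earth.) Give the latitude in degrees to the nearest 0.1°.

Mercator areal scale is sec²φ.
sec²φ = 5.93  ⇒  cos²φ = 0.1686  ⇒  cos φ = 0.4107.
φ = arccos(0.4107) ≈ 65.8°.

65.8°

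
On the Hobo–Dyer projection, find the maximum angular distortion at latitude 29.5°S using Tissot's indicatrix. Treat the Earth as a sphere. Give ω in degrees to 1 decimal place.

Hobo–Dyer is a cylindrical equal-area projection with standard parallels at ±37.5°. A cylindrical equal-area projection with standard parallel φ₀ has meridian scale h = cos φ / cos φ₀ and parallel scale k = cos φ₀ / cos φ (so areas are preserved, h·k = 1).
At 29.5°: h = 1.097, k = 0.9115; principal scales a = 1.097, b = 0.9115.
sin(ω/2) = (a − b)/(a + b) = 0.1855/2.009 = 0.09237, so ω = 2 arcsin(0.09237) ≈ 10.6°.

10.6°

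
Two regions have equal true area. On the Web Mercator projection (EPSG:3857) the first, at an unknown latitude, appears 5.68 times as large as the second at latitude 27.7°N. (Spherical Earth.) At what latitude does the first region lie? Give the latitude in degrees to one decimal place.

Mercator areal scale is sec²φ, so apparent-area ratio = sec²φ₁ / sec²φ₂ = cos²φ₂ / cos²φ₁.
cos²φ₂ / cos²φ₁ = 5.68  ⇒  cos φ₁ = cos 27.7° / √5.68 = 0.8854/2.383 = 0.3715.
φ₁ = arccos(0.3715) ≈ 68.2°.

68.2°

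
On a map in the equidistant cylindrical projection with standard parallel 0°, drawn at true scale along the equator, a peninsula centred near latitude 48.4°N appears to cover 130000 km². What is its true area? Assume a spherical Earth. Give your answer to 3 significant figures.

Plate carrée maps x = Rλ, y = Rφ. The meridian scale is h = 1 and the parallel scale is k = 1/cos φ = sec φ.
Areal scale = h·k = 1 × sec φ; at 48.4°, h = 1.000, k = 1.506, so h·k = 1.506.
True area = apparent / (areal scale) = 130000 / 1.506 ≈ 86300 km².

86300 km²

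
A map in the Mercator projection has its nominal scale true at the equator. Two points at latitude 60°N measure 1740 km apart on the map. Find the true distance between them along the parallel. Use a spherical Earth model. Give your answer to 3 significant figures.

870 km

For Mercator, h = k = sec φ (a conformal cylindrical projection has a single point scale, 1/cos φ).
Along the parallel at 60°, map distances are exaggerated by k = sec 60° = 2.000.
True distance = 1740 / 2.000 = 1740 × cos 60° ≈ 870 km.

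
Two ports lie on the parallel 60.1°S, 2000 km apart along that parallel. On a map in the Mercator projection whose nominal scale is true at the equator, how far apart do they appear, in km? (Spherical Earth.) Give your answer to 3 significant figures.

4010 km

Mercator is conformal, so the point scale is isotropic: h = k = sec φ = 1/cos φ.
Along the parallel, k = sec 60.1° = 1/0.4985 = 2.006.
Map distance = 2000 × 2.006 ≈ 4010 km.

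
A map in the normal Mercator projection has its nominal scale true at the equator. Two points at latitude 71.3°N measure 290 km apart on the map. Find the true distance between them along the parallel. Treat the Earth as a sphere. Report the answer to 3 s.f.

For Mercator, h = k = sec φ (a conformal cylindrical projection has a single point scale, 1/cos φ).
Along the parallel at 71.3°, map distances are exaggerated by k = sec 71.3° = 3.119.
True distance = 290 / 3.119 = 290 × cos 71.3° ≈ 93.0 km.

93.0 km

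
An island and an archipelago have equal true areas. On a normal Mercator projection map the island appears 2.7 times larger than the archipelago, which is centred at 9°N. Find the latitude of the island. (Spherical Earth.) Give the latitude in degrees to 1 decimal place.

53.1°

On Mercator, (apparent₁)/(apparent₂) = sec²φ₁ / sec²φ₂ when true areas are equal.
cos²φ₂ / cos²φ₁ = 2.7  ⇒  cos φ₁ = cos 9° / √2.7 = 0.9877/1.643 = 0.6011.
φ₁ = arccos(0.6011) ≈ 53.1°.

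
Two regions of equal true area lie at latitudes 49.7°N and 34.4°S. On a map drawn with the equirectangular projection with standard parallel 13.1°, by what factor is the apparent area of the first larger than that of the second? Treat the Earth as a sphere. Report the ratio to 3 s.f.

1.28

With standard parallel φ₀ = 13.1°, the equirectangular projection gives x = Rλ cos φ₀, y = Rφ, so h = 1 and k = cos 13.1° / cos φ.
Areal scale at 49.7°: h·k = 1.000 × 1.506 = 1.506.
Areal scale at 34.4°: h·k = 1.000 × 1.180 = 1.180.
Ratio = 1.506/1.180 ≈ 1.28.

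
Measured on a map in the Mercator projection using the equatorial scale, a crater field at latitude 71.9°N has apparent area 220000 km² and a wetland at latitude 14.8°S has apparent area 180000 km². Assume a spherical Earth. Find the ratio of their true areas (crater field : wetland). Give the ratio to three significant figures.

Mercator's areal exaggeration is sec²φ; hence true area = (apparent area) · cos²φ.
True area of crater field: 220000 × cos²(71.9°) = 220000 × 0.09652 = 21230 km².
True area of wetland: 180000 × cos²(14.8°) = 180000 × 0.9347 = 168300 km².
Ratio = 21230 / 168300 ≈ 0.126.

0.126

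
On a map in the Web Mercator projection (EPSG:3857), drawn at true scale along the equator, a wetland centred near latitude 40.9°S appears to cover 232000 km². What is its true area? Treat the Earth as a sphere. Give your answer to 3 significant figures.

For Mercator, h = k = sec φ (a conformal cylindrical projection has a single point scale, 1/cos φ).
Areal scale = k² = sec²φ = 1/cos²(40.9°) = 1/0.7559² = 1.750.
True area = apparent / (areal scale) = 232000 / 1.750 ≈ 133000 km².

133000 km²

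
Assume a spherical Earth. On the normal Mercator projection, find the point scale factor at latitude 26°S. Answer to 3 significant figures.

The Mercator projection is conformal; its linear scale factor is the same in every direction and equals sec φ = 1/cos φ.
k = 1/cos 26° = 1/0.8988 = 1.113.

1.11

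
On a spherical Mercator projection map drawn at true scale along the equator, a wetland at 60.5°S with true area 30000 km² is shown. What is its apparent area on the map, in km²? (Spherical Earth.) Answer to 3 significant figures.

124000 km²

The Mercator projection is conformal; its linear scale factor is the same in every direction and equals sec φ = 1/cos φ.
Areal scale = k² = sec²φ = 1/cos²(60.5°) = 1/0.4924² = 4.124.
Apparent area = 30000 × 4.124 ≈ 124000 km².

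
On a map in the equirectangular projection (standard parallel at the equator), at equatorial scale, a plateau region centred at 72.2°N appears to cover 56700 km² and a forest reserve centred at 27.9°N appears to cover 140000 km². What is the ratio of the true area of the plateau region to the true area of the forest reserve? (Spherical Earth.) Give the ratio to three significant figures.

0.140

On the plate carrée, areal scale = h·k = 1 × sec φ, so true area = apparent × cos φ.
True area of plateau region: 56700 × cos(72.2°) = 56700 × 0.3057 = 17330 km².
True area of forest reserve: 140000 × cos(27.9°) = 140000 × 0.8838 = 123700 km².
Ratio = 17330 / 123700 ≈ 0.140.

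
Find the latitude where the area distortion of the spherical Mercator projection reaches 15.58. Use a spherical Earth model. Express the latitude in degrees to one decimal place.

75.3°

Mercator areal scale is sec²φ.
sec²φ = 15.58  ⇒  cos²φ = 0.06418  ⇒  cos φ = 0.2533.
φ = arccos(0.2533) ≈ 75.3°.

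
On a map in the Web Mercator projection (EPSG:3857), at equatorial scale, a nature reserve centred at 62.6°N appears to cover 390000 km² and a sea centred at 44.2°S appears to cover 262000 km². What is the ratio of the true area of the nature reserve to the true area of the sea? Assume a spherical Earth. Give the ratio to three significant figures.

Mercator's areal exaggeration is sec²φ; hence true area = (apparent area) · cos²φ.
True area of nature reserve: 390000 × cos²(62.6°) = 390000 × 0.2118 = 82600 km².
True area of sea: 262000 × cos²(44.2°) = 262000 × 0.5140 = 134700 km².
Ratio = 82600 / 134700 ≈ 0.613.

0.613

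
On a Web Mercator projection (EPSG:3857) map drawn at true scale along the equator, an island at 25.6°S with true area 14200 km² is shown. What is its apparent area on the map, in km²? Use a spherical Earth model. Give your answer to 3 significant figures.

17500 km²

For Mercator, h = k = sec φ (a conformal cylindrical projection has a single point scale, 1/cos φ).
Areal scale = k² = sec²φ = 1/cos²(25.6°) = 1/0.9018² = 1.230.
Apparent area = 14200 × 1.230 ≈ 17500 km².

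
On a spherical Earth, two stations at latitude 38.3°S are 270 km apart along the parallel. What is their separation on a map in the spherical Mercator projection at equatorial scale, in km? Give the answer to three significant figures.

For Mercator, h = k = sec φ (a conformal cylindrical projection has a single point scale, 1/cos φ).
Along the parallel, k = sec 38.3° = 1/0.7848 = 1.274.
Map distance = 270 × 1.274 ≈ 344 km.

344 km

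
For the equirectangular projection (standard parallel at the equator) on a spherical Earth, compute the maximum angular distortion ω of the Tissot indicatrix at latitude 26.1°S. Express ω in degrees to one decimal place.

In the plate carrée (x = Rλ, y = Rφ), meridians are true-scale (h = 1) and parallels are stretched by k = sec φ.
At 26.1°: h = 1.000, k = 1.114; principal scales a = 1.114, b = 1.000.
sin(ω/2) = (a − b)/(a + b) = 0.1136/2.114 = 0.05373, so ω = 2 arcsin(0.05373) ≈ 6.2°.

6.2°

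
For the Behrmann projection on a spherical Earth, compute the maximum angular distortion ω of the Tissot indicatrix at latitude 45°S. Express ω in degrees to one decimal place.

23.1°

Behrmann is a cylindrical equal-area projection with standard parallels at ±30°. A cylindrical equal-area projection with standard parallel φ₀ has meridian scale h = cos φ / cos φ₀ and parallel scale k = cos φ₀ / cos φ (so areas are preserved, h·k = 1).
At 45°: h = 0.8165, k = 1.225; principal scales a = 1.225, b = 0.8165.
sin(ω/2) = (a − b)/(a + b) = 0.4082/2.041 = 0.2000, so ω = 2 arcsin(0.2000) ≈ 23.1°.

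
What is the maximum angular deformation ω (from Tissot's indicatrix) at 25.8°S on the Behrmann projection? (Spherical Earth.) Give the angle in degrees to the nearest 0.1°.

The Behrmann projection is cylindrical equal-area with φ₀ = 30°. Cylindrical equal-area (φ₀ = 30°): h = cos φ / cos 30° along meridians, k = cos 30° / cos φ along parallels; h·k = 1.
At 25.8°: h = 1.040, k = 0.9619; principal scales a = 1.040, b = 0.9619.
sin(ω/2) = (a − b)/(a + b) = 0.07769/2.002 = 0.03882, so ω = 2 arcsin(0.03882) ≈ 4.4°.

4.4°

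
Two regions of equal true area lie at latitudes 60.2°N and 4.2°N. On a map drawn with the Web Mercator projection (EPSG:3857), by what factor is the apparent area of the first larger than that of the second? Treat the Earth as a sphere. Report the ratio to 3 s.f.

4.03

Mercator is conformal with k = sec φ, so areal scale = k² = sec²φ.
At 60.2°: sec²(60.2°) = 1/0.4970² = 4.049.
At 4.2°: sec²(4.2°) = 1/0.9973² = 1.005.
Ratio = 4.049/1.005 = cos²(4.2°)/cos²(60.2°) ≈ 4.03.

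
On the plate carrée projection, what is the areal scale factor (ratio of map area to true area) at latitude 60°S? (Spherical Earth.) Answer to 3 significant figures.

In the plate carrée (x = Rλ, y = Rφ), meridians are true-scale (h = 1) and parallels are stretched by k = sec φ.
Areal scale = h·k = 1 × sec φ; at 60°, h = 1.000, k = 2.000, so h·k = 2.000.

2.00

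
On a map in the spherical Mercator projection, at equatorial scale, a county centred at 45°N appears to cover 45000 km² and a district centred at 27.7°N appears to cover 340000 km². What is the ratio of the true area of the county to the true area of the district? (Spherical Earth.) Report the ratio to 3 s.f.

Since Mercator area scale is 1/cos²φ, the true area equals the apparent area multiplied by cos²φ.
True area of county: 45000 × cos²(45°) = 45000 × 0.5000 = 22500 km².
True area of district: 340000 × cos²(27.7°) = 340000 × 0.7839 = 266500 km².
Ratio = 22500 / 266500 ≈ 0.0844.

0.0844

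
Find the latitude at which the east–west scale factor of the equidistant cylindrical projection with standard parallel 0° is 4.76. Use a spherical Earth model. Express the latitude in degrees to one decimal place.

77.9°

Plate carrée: h = 1, k = sec φ along parallels.
sec φ = 4.76  ⇒  cos φ = 0.2101  ⇒  φ ≈ 77.9°.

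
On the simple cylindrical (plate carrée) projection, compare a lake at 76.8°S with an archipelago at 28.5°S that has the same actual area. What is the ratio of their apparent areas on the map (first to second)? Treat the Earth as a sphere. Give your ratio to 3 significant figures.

3.85

In the plate carrée (x = Rλ, y = Rφ), meridians are true-scale (h = 1) and parallels are stretched by k = sec φ.
Areal scale at 76.8°: h·k = 1.000 × 4.379 = 4.379.
Areal scale at 28.5°: h·k = 1.000 × 1.138 = 1.138.
Ratio = 4.379/1.138 ≈ 3.85.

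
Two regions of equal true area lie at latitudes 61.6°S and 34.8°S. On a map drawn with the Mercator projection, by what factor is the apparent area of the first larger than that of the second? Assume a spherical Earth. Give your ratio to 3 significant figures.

Mercator areal scale is sec²φ.
At 61.6°: sec²(61.6°) = 1/0.4756² = 4.421.
At 34.8°: sec²(34.8°) = 1/0.8211² = 1.483.
Ratio = 4.421/1.483 = cos²(34.8°)/cos²(61.6°) ≈ 2.98.

2.98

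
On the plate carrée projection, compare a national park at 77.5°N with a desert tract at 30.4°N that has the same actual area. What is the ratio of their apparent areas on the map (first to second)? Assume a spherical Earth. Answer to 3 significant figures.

3.99

Plate carrée maps x = Rλ, y = Rφ. The meridian scale is h = 1 and the parallel scale is k = 1/cos φ = sec φ.
Areal scale at 77.5°: h·k = 1.000 × 4.620 = 4.620.
Areal scale at 30.4°: h·k = 1.000 × 1.159 = 1.159.
Ratio = 4.620/1.159 ≈ 3.99.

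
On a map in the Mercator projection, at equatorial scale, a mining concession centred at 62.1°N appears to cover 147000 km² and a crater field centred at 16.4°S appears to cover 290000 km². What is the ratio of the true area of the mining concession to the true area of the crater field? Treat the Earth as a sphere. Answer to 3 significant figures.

On Mercator the areal scale is sec²φ, so true area = apparent × cos²φ.
True area of mining concession: 147000 × cos²(62.1°) = 147000 × 0.2190 = 32190 km².
True area of crater field: 290000 × cos²(16.4°) = 290000 × 0.9203 = 266900 km².
Ratio = 32190 / 266900 ≈ 0.121.

0.121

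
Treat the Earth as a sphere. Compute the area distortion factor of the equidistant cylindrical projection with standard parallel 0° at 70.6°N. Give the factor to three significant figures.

3.01

Plate carrée maps x = Rλ, y = Rφ. The meridian scale is h = 1 and the parallel scale is k = 1/cos φ = sec φ.
Areal scale = h·k = 1 × sec φ; at 70.6°, h = 1.000, k = 3.011, so h·k = 3.011.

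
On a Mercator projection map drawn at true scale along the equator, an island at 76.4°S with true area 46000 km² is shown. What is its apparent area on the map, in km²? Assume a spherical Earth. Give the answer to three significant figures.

Mercator is conformal, so the point scale is isotropic: h = k = sec φ = 1/cos φ.
Areal scale = k² = sec²φ = 1/cos²(76.4°) = 1/0.2351² = 18.09.
Apparent area = 46000 × 18.09 ≈ 832000 km².

832000 km²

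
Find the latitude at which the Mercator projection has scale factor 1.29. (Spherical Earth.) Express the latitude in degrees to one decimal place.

39.2°

Mercator scale is k = sec φ = 1/cos φ.
1/cos φ = 1.29  ⇒  cos φ = 0.7752  ⇒  φ = arccos(0.7752) ≈ 39.2°.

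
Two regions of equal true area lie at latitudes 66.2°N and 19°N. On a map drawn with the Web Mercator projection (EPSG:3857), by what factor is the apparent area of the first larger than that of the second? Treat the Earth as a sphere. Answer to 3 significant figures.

5.49

Mercator is conformal with k = sec φ, so areal scale = k² = sec²φ.
At 66.2°: sec²(66.2°) = 1/0.4035² = 6.141.
At 19°: sec²(19°) = 1/0.9455² = 1.119.
Ratio = 6.141/1.119 = cos²(19°)/cos²(66.2°) ≈ 5.49.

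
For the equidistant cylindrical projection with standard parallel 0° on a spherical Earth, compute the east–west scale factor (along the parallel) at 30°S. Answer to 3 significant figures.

In the plate carrée (x = Rλ, y = Rφ), meridians are true-scale (h = 1) and parallels are stretched by k = sec φ.
k = 1/cos 30° = 1/0.8660 = 1.155.

1.15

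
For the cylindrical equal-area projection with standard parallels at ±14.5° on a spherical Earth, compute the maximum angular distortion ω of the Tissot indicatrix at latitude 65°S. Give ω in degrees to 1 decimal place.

For cylindrical equal-area with standard parallel φ₀, h = cos φ / cos φ₀ and k = cos φ₀ / cos φ, so h·k = 1.
At 65°: h = 0.4365, k = 2.291; principal scales a = 2.291, b = 0.4365.
sin(ω/2) = (a − b)/(a + b) = 1.854/2.727 = 0.6799, so ω = 2 arcsin(0.6799) ≈ 85.7°.

85.7°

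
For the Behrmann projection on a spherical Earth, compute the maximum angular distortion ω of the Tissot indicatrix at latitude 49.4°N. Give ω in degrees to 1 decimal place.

Behrmann is a cylindrical equal-area projection with standard parallels at ±30°. Cylindrical equal-area (φ₀ = 30°): h = cos φ / cos 30° along meridians, k = cos 30° / cos φ along parallels; h·k = 1.
At 49.4°: h = 0.7514, k = 1.331; principal scales a = 1.331, b = 0.7514.
sin(ω/2) = (a − b)/(a + b) = 0.5793/2.082 = 0.2782, so ω = 2 arcsin(0.2782) ≈ 32.3°.

32.3°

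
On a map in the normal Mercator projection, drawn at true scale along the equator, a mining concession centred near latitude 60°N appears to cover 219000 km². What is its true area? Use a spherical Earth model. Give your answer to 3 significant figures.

Mercator is conformal, so the point scale is isotropic: h = k = sec φ = 1/cos φ.
Areal scale = k² = sec²φ = 1/cos²(60°) = 1/0.5000² = 4.000.
True area = apparent / (areal scale) = 219000 / 4.000 ≈ 54800 km².

54800 km²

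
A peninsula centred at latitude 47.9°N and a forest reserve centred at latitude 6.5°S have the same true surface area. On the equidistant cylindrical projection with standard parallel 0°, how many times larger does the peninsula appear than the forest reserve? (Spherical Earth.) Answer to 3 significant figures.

1.48

Plate carrée maps x = Rλ, y = Rφ. The meridian scale is h = 1 and the parallel scale is k = 1/cos φ = sec φ.
Areal scale at 47.9°: h·k = 1.000 × 1.492 = 1.492.
Areal scale at 6.5°: h·k = 1.000 × 1.006 = 1.006.
Ratio = 1.492/1.006 ≈ 1.48.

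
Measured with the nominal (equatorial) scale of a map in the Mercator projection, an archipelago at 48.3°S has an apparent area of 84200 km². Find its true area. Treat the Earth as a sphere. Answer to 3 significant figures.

For Mercator, h = k = sec φ (a conformal cylindrical projection has a single point scale, 1/cos φ).
Areal scale = k² = sec²φ = 1/cos²(48.3°) = 1/0.6652² = 2.260.
True area = apparent / (areal scale) = 84200 / 2.260 ≈ 37300 km².

37300 km²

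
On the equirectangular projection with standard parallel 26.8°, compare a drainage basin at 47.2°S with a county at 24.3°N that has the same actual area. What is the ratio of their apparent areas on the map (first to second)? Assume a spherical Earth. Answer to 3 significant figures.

The equidistant cylindrical projection with φ₀ = 26.8° has h = 1 (meridians true) and k = cos φ₀ / cos φ along parallels.
Areal scale at 47.2°: h·k = 1.000 × 1.314 = 1.314.
Areal scale at 24.3°: h·k = 1.000 × 0.9794 = 0.9794.
Ratio = 1.314/0.9794 ≈ 1.34.

1.34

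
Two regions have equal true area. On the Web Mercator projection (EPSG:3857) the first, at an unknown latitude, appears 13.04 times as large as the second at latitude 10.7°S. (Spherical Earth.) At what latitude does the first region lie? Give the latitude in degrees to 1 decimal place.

For equal true areas on Mercator, apparent areas scale as sec²φ, so the ratio is cos²φ₂ / cos²φ₁.
cos²φ₂ / cos²φ₁ = 13.04  ⇒  cos φ₁ = cos 10.7° / √13.04 = 0.9826/3.611 = 0.2721.
φ₁ = arccos(0.2721) ≈ 74.2°.

74.2°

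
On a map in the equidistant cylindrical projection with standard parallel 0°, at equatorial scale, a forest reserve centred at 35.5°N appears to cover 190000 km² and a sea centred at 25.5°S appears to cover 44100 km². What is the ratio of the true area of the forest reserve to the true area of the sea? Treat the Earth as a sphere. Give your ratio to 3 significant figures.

On the plate carrée, areal scale = h·k = 1 × sec φ, so true area = apparent × cos φ.
True area of forest reserve: 190000 × cos(35.5°) = 190000 × 0.8141 = 154700 km².
True area of sea: 44100 × cos(25.5°) = 44100 × 0.9026 = 39800 km².
Ratio = 154700 / 39800 ≈ 3.89.

3.89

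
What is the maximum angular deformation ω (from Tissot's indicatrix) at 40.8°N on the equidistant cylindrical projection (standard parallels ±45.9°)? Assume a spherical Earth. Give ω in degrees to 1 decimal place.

The equidistant cylindrical projection with φ₀ = 45.9° has h = 1 (meridians true) and k = cos φ₀ / cos φ along parallels.
At 40.8°: h = 1.000, k = 0.9193; principal scales a = 1.000, b = 0.9193.
sin(ω/2) = (a − b)/(a + b) = 0.08069/1.919 = 0.04204, so ω = 2 arcsin(0.04204) ≈ 4.8°.

4.8°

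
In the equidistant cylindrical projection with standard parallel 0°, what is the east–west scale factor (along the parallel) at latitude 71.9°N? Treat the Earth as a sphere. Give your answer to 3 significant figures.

In the plate carrée (x = Rλ, y = Rφ), meridians are true-scale (h = 1) and parallels are stretched by k = sec φ.
k = 1/cos 71.9° = 1/0.3107 = 3.219.

3.22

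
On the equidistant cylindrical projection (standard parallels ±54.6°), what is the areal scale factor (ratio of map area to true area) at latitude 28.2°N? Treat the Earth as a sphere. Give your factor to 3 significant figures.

0.657

With standard parallel φ₀ = 54.6°, the equirectangular projection gives x = Rλ cos φ₀, y = Rφ, so h = 1 and k = cos 54.6° / cos φ.
Areal scale = h·k = 1 × cos φ₀ / cos φ; at 28.2°, h = 1.000, k = 0.6573, so h·k = 0.6573.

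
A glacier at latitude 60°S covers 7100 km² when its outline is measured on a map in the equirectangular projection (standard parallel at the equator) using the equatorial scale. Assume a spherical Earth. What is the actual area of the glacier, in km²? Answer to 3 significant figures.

3550 km²

In the plate carrée (x = Rλ, y = Rφ), meridians are true-scale (h = 1) and parallels are stretched by k = sec φ.
Areal scale = h·k = 1 × sec φ; at 60°, h = 1.000, k = 2.000, so h·k = 2.000.
True area = apparent / (areal scale) = 7100 / 2.000 ≈ 3550 km².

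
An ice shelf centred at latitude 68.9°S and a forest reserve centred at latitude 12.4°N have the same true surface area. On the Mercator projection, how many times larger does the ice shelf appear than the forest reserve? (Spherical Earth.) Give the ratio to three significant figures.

7.36

Mercator is conformal with k = sec φ, so areal scale = k² = sec²φ.
At 68.9°: sec²(68.9°) = 1/0.3600² = 7.716.
At 12.4°: sec²(12.4°) = 1/0.9767² = 1.048.
Ratio = 7.716/1.048 = cos²(12.4°)/cos²(68.9°) ≈ 7.36.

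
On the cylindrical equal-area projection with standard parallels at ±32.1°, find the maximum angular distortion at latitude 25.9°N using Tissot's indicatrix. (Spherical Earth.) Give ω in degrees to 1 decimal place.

6.9°

A cylindrical equal-area projection with standard parallel φ₀ has meridian scale h = cos φ / cos φ₀ and parallel scale k = cos φ₀ / cos φ (so areas are preserved, h·k = 1).
At 25.9°: h = 1.062, k = 0.9417; principal scales a = 1.062, b = 0.9417.
sin(ω/2) = (a − b)/(a + b) = 0.1202/2.004 = 0.05999, so ω = 2 arcsin(0.05999) ≈ 6.9°.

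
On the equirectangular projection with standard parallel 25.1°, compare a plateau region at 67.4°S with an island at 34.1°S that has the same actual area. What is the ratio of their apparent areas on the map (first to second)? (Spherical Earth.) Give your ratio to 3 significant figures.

2.15

In the equirectangular projection with standard parallel φ₀ = 25.1° (x = Rλ cos φ₀, y = Rφ), meridians are true-scale (h = 1) and the parallel scale is k = cos φ₀ / cos φ.
Areal scale at 67.4°: h·k = 1.000 × 2.356 = 2.356.
Areal scale at 34.1°: h·k = 1.000 × 1.094 = 1.094.
Ratio = 2.356/1.094 ≈ 2.15.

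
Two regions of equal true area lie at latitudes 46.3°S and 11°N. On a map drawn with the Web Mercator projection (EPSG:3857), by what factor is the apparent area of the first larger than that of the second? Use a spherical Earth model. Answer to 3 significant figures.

Mercator areal scale is sec²φ.
At 46.3°: sec²(46.3°) = 1/0.6909² = 2.095.
At 11°: sec²(11°) = 1/0.9816² = 1.038.
Ratio = 2.095/1.038 = cos²(11°)/cos²(46.3°) ≈ 2.02.

2.02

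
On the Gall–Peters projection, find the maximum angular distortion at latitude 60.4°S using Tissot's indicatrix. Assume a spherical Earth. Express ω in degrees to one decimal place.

40.3°

Gall–Peters is a cylindrical equal-area projection with standard parallels at ±45°. Cylindrical equal-area (φ₀ = 45°): h = cos φ / cos 45° along meridians, k = cos 45° / cos φ along parallels; h·k = 1.
At 60.4°: h = 0.6985, k = 1.432; principal scales a = 1.432, b = 0.6985.
sin(ω/2) = (a − b)/(a + b) = 0.7330/2.130 = 0.3441, so ω = 2 arcsin(0.3441) ≈ 40.3°.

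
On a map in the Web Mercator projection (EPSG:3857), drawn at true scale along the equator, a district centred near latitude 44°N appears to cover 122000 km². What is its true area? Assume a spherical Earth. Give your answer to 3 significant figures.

The Mercator projection is conformal; its linear scale factor is the same in every direction and equals sec φ = 1/cos φ.
Areal scale = k² = sec²φ = 1/cos²(44°) = 1/0.7193² = 1.933.
True area = apparent / (areal scale) = 122000 / 1.933 ≈ 63100 km².

63100 km²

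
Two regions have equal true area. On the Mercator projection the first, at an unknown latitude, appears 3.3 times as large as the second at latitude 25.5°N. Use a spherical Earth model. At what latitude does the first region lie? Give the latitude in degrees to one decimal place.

Mercator areal scale is sec²φ, so apparent-area ratio = sec²φ₁ / sec²φ₂ = cos²φ₂ / cos²φ₁.
cos²φ₂ / cos²φ₁ = 3.3  ⇒  cos φ₁ = cos 25.5° / √3.3 = 0.9026/1.817 = 0.4969.
φ₁ = arccos(0.4969) ≈ 60.2°.

60.2°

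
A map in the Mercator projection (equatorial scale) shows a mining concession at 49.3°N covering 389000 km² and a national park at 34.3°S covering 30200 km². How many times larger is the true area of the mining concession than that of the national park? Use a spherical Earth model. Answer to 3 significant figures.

8.03

Mercator's areal exaggeration is sec²φ; hence true area = (apparent area) · cos²φ.
True area of mining concession: 389000 × cos²(49.3°) = 389000 × 0.4252 = 165400 km².
True area of national park: 30200 × cos²(34.3°) = 30200 × 0.6824 = 20610 km².
Ratio = 165400 / 20610 ≈ 8.03.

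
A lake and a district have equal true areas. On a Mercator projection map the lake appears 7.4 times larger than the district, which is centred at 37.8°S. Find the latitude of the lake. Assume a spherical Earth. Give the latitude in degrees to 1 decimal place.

For equal true areas on Mercator, apparent areas scale as sec²φ, so the ratio is cos²φ₂ / cos²φ₁.
cos²φ₂ / cos²φ₁ = 7.4  ⇒  cos φ₁ = cos 37.8° / √7.4 = 0.7902/2.720 = 0.2905.
φ₁ = arccos(0.2905) ≈ 73.1°.

73.1°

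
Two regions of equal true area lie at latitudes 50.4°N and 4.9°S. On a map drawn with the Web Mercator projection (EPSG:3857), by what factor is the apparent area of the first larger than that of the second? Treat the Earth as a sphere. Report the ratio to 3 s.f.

Mercator is conformal with k = sec φ, so areal scale = k² = sec²φ.
At 50.4°: sec²(50.4°) = 1/0.6374² = 2.461.
At 4.9°: sec²(4.9°) = 1/0.9963² = 1.007.
Ratio = 2.461/1.007 = cos²(4.9°)/cos²(50.4°) ≈ 2.44.

2.44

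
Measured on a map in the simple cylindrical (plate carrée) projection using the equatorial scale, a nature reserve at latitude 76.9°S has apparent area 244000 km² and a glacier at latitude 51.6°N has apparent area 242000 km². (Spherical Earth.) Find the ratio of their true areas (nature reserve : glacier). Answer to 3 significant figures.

On the plate carrée, areal scale = h·k = 1 × sec φ, so true area = apparent × cos φ.
True area of nature reserve: 244000 × cos(76.9°) = 244000 × 0.2267 = 55300 km².
True area of glacier: 242000 × cos(51.6°) = 242000 × 0.6211 = 150300 km².
Ratio = 55300 / 150300 ≈ 0.368.

0.368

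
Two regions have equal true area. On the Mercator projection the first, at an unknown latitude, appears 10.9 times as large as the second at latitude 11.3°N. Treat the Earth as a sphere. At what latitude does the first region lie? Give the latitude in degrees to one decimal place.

On Mercator, (apparent₁)/(apparent₂) = sec²φ₁ / sec²φ₂ when true areas are equal.
cos²φ₂ / cos²φ₁ = 10.9  ⇒  cos φ₁ = cos 11.3° / √10.9 = 0.9806/3.302 = 0.2970.
φ₁ = arccos(0.2970) ≈ 72.7°.

72.7°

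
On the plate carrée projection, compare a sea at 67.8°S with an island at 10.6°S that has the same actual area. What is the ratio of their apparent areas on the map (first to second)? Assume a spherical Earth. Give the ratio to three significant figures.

Plate carrée maps x = Rλ, y = Rφ. The meridian scale is h = 1 and the parallel scale is k = 1/cos φ = sec φ.
Areal scale at 67.8°: h·k = 1.000 × 2.647 = 2.647.
Areal scale at 10.6°: h·k = 1.000 × 1.017 = 1.017.
Ratio = 2.647/1.017 ≈ 2.60.

2.60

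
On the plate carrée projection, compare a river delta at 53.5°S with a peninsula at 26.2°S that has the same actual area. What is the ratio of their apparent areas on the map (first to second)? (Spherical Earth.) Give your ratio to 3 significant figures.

1.51

For the equirectangular projection with φ₀ = 0 (plate carrée), h = 1 along meridians and k = sec φ along parallels.
Areal scale at 53.5°: h·k = 1.000 × 1.681 = 1.681.
Areal scale at 26.2°: h·k = 1.000 × 1.115 = 1.115.
Ratio = 1.681/1.115 ≈ 1.51.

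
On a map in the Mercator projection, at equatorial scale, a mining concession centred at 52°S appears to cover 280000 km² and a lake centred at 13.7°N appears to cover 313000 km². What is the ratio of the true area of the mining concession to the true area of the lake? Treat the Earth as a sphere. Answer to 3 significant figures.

0.359

Since Mercator area scale is 1/cos²φ, the true area equals the apparent area multiplied by cos²φ.
True area of mining concession: 280000 × cos²(52°) = 280000 × 0.3790 = 106100 km².
True area of lake: 313000 × cos²(13.7°) = 313000 × 0.9439 = 295400 km².
Ratio = 106100 / 295400 ≈ 0.359.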